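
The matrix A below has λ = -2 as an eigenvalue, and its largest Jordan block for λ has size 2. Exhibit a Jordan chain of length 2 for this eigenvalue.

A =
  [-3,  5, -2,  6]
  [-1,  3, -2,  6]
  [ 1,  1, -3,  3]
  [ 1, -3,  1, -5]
A Jordan chain for λ = -2 of length 2:
v_1 = (-1, -1, 1, 1)ᵀ
v_2 = (1, 0, 0, 0)ᵀ

Let N = A − (-2)·I. We want v_2 with N^2 v_2 = 0 but N^1 v_2 ≠ 0; then v_{j-1} := N · v_j for j = 2, …, 2.

Pick v_2 = (1, 0, 0, 0)ᵀ.
Then v_1 = N · v_2 = (-1, -1, 1, 1)ᵀ.

Sanity check: (A − (-2)·I) v_1 = (0, 0, 0, 0)ᵀ = 0. ✓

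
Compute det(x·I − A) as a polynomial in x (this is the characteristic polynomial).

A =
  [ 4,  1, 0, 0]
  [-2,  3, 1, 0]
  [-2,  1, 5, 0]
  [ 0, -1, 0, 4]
x^4 - 16*x^3 + 96*x^2 - 256*x + 256

Expanding det(x·I − A) (e.g. by cofactor expansion or by noting that A is similar to its Jordan form J, which has the same characteristic polynomial as A) gives
  χ_A(x) = x^4 - 16*x^3 + 96*x^2 - 256*x + 256
which factors as (x - 4)^4. The eigenvalues (with algebraic multiplicities) are λ = 4 with multiplicity 4.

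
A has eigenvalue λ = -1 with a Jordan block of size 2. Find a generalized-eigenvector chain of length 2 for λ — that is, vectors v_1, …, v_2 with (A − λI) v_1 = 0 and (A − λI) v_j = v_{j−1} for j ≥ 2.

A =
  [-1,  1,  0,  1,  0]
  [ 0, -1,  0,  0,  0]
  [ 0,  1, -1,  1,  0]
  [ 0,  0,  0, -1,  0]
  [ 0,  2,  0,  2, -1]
A Jordan chain for λ = -1 of length 2:
v_1 = (1, 0, 1, 0, 2)ᵀ
v_2 = (0, 1, 0, 0, 0)ᵀ

Let N = A − (-1)·I. We want v_2 with N^2 v_2 = 0 but N^1 v_2 ≠ 0; then v_{j-1} := N · v_j for j = 2, …, 2.

Pick v_2 = (0, 1, 0, 0, 0)ᵀ.
Then v_1 = N · v_2 = (1, 0, 1, 0, 2)ᵀ.

Sanity check: (A − (-1)·I) v_1 = (0, 0, 0, 0, 0)ᵀ = 0. ✓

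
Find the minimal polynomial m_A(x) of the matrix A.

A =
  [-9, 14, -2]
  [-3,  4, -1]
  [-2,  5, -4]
x^3 + 9*x^2 + 27*x + 27

The characteristic polynomial is χ_A(x) = (x + 3)^3, so the eigenvalues are known. The minimal polynomial is
  m_A(x) = Π_λ (x − λ)^{k_λ}
where k_λ is the size of the *largest* Jordan block for λ (equivalently, the smallest k with (A − λI)^k v = 0 for every generalised eigenvector v of λ).

  λ = -3: largest Jordan block has size 3, contributing (x + 3)^3

So m_A(x) = (x + 3)^3 = x^3 + 9*x^2 + 27*x + 27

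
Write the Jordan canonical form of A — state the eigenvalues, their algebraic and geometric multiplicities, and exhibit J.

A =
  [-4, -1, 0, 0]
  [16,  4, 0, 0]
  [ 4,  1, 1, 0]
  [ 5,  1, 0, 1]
J_2(0) ⊕ J_1(1) ⊕ J_1(1)

The characteristic polynomial is
  det(x·I − A) = x^4 - 2*x^3 + x^2 = x^2*(x - 1)^2

Eigenvalues and multiplicities (the geometric multiplicity of λ is n − rank(A − λI), which equals the number of Jordan blocks for λ):
  λ = 0: algebraic multiplicity = 2, geometric multiplicity = 1
  λ = 1: algebraic multiplicity = 2, geometric multiplicity = 2

Determining the block sizes for each eigenvalue:
  λ = 0: one block (gm = 1), so the single block has size am = 2 → block sizes [2]
  λ = 1: gm = am = 2, so every block has size 1 → block sizes [1, 1]

Assembling the blocks gives a Jordan form
J =
  [0, 1, 0, 0]
  [0, 0, 0, 0]
  [0, 0, 1, 0]
  [0, 0, 0, 1]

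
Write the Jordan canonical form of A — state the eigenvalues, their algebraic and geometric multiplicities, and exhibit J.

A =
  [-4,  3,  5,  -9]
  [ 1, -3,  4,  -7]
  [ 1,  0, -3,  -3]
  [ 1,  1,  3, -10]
J_2(-5) ⊕ J_2(-5)

The characteristic polynomial is
  det(x·I − A) = x^4 + 20*x^3 + 150*x^2 + 500*x + 625 = (x + 5)^4

Eigenvalues and multiplicities (the geometric multiplicity of λ is n − rank(A − λI), which equals the number of Jordan blocks for λ):
  λ = -5: algebraic multiplicity = 4, geometric multiplicity = 2

Determining the block sizes for each eigenvalue:
  λ = -5: with am = 4 and gm = 2, the partition is not yet determined (e.g. several partitions of 4 into 2 parts exist). Let N = A − (-5)·I. Computing rank(N^1) = 2, rank(N^2) = 0; the number of blocks of size ≥ j is rank(N^{j−1}) − rank(N^j), giving [2, 2]. So we have 2 block(s) of size 2 → block sizes [2, 2]

Assembling the blocks gives a Jordan form
J =
  [-5,  1,  0,  0]
  [ 0, -5,  0,  0]
  [ 0,  0, -5,  1]
  [ 0,  0,  0, -5]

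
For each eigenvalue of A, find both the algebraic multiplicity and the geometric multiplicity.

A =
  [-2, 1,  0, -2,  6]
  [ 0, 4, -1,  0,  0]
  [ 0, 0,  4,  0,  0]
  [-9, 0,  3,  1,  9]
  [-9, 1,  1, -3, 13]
λ = 4: alg = 5, geom = 2

Step 1 — factor the characteristic polynomial to read off the algebraic multiplicities:
  χ_A(x) = (x - 4)^5

Step 2 — compute geometric multiplicities via the rank-nullity identity g(λ) = n − rank(A − λI):
  rank(A − (4)·I) = 3, so dim ker(A − (4)·I) = n − 3 = 2

Summary:
  λ = 4: algebraic multiplicity = 5, geometric multiplicity = 2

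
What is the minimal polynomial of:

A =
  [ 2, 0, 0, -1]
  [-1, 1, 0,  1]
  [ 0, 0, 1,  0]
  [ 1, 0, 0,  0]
x^2 - 2*x + 1

The characteristic polynomial is χ_A(x) = (x - 1)^4, so the eigenvalues are known. The minimal polynomial is
  m_A(x) = Π_λ (x − λ)^{k_λ}
where k_λ is the size of the *largest* Jordan block for λ (equivalently, the smallest k with (A − λI)^k v = 0 for every generalised eigenvector v of λ).

  λ = 1: largest Jordan block has size 2, contributing (x − 1)^2

So m_A(x) = (x - 1)^2 = x^2 - 2*x + 1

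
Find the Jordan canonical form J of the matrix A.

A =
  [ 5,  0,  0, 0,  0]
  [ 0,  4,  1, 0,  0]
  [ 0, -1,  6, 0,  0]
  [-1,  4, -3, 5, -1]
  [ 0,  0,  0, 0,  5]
J_3(5) ⊕ J_1(5) ⊕ J_1(5)

The characteristic polynomial is
  det(x·I − A) = x^5 - 25*x^4 + 250*x^3 - 1250*x^2 + 3125*x - 3125 = (x - 5)^5

Eigenvalues and multiplicities (the geometric multiplicity of λ is n − rank(A − λI), which equals the number of Jordan blocks for λ):
  λ = 5: algebraic multiplicity = 5, geometric multiplicity = 3

Determining the block sizes for each eigenvalue:
  λ = 5: with am = 5 and gm = 3, the partition is not yet determined (e.g. several partitions of 5 into 3 parts exist). Let N = A − (5)·I. Computing rank(N^1) = 2, rank(N^2) = 1, rank(N^3) = 0; the number of blocks of size ≥ j is rank(N^{j−1}) − rank(N^j), giving [3, 1, 1]. So we have 1 block(s) of size 3, 2 block(s) of size 1 → block sizes [3, 1, 1]

Assembling the blocks gives a Jordan form
J =
  [5, 1, 0, 0, 0]
  [0, 5, 1, 0, 0]
  [0, 0, 5, 0, 0]
  [0, 0, 0, 5, 0]
  [0, 0, 0, 0, 5]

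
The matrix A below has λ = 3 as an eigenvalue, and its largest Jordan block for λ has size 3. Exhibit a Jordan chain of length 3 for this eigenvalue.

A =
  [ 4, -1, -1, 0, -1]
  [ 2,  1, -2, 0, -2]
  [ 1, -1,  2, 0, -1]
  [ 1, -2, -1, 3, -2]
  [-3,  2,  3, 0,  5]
A Jordan chain for λ = 3 of length 3:
v_1 = (1, 2, 1, 2, -2)ᵀ
v_2 = (1, 2, 1, 1, -3)ᵀ
v_3 = (1, 0, 0, 0, 0)ᵀ

Let N = A − (3)·I. We want v_3 with N^3 v_3 = 0 but N^2 v_3 ≠ 0; then v_{j-1} := N · v_j for j = 3, …, 2.

Pick v_3 = (1, 0, 0, 0, 0)ᵀ.
Then v_2 = N · v_3 = (1, 2, 1, 1, -3)ᵀ.
Then v_1 = N · v_2 = (1, 2, 1, 2, -2)ᵀ.

Sanity check: (A − (3)·I) v_1 = (0, 0, 0, 0, 0)ᵀ = 0. ✓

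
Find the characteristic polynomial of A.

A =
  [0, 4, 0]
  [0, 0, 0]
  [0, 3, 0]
x^3

Expanding det(x·I − A) (e.g. by cofactor expansion or by noting that A is similar to its Jordan form J, which has the same characteristic polynomial as A) gives
  χ_A(x) = x^3
which factors as x^3. The eigenvalues (with algebraic multiplicities) are λ = 0 with multiplicity 3.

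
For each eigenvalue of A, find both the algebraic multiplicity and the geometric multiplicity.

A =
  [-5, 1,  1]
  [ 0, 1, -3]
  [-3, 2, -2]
λ = -2: alg = 3, geom = 1

Step 1 — factor the characteristic polynomial to read off the algebraic multiplicities:
  χ_A(x) = (x + 2)^3

Step 2 — compute geometric multiplicities via the rank-nullity identity g(λ) = n − rank(A − λI):
  rank(A − (-2)·I) = 2, so dim ker(A − (-2)·I) = n − 2 = 1

Summary:
  λ = -2: algebraic multiplicity = 3, geometric multiplicity = 1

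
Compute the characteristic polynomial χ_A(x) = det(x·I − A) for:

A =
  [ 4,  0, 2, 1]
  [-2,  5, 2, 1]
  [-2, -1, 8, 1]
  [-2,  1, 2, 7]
x^4 - 24*x^3 + 216*x^2 - 864*x + 1296

Expanding det(x·I − A) (e.g. by cofactor expansion or by noting that A is similar to its Jordan form J, which has the same characteristic polynomial as A) gives
  χ_A(x) = x^4 - 24*x^3 + 216*x^2 - 864*x + 1296
which factors as (x - 6)^4. The eigenvalues (with algebraic multiplicities) are λ = 6 with multiplicity 4.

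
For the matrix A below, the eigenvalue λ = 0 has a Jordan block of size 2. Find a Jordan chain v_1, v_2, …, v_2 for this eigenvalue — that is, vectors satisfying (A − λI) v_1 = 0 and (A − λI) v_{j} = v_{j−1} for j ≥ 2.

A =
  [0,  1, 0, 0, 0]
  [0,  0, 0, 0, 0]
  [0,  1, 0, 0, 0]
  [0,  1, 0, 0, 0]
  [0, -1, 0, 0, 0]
A Jordan chain for λ = 0 of length 2:
v_1 = (1, 0, 1, 1, -1)ᵀ
v_2 = (0, 1, 0, 0, 0)ᵀ

Let N = A − (0)·I. We want v_2 with N^2 v_2 = 0 but N^1 v_2 ≠ 0; then v_{j-1} := N · v_j for j = 2, …, 2.

Pick v_2 = (0, 1, 0, 0, 0)ᵀ.
Then v_1 = N · v_2 = (1, 0, 1, 1, -1)ᵀ.

Sanity check: (A − (0)·I) v_1 = (0, 0, 0, 0, 0)ᵀ = 0. ✓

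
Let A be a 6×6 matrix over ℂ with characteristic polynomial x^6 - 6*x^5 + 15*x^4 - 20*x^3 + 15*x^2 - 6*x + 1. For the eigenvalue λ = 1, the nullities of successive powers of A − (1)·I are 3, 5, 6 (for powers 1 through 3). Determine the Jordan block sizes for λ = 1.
Block sizes for λ = 1: [3, 2, 1]

From the dimensions of kernels of powers, the number of Jordan blocks of size at least j is d_j − d_{j−1} where d_j = dim ker(N^j) (with d_0 = 0). Computing the differences gives [3, 2, 1].
The number of blocks of size exactly k is (#blocks of size ≥ k) − (#blocks of size ≥ k + 1), so the partition is: 1 block(s) of size 1, 1 block(s) of size 2, 1 block(s) of size 3.
In nonincreasing order the block sizes are [3, 2, 1].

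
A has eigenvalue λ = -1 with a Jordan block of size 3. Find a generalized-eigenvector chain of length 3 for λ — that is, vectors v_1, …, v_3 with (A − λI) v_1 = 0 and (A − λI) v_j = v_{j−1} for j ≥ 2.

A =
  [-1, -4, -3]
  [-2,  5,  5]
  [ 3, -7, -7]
A Jordan chain for λ = -1 of length 3:
v_1 = (-1, 3, -4)ᵀ
v_2 = (0, -2, 3)ᵀ
v_3 = (1, 0, 0)ᵀ

Let N = A − (-1)·I. We want v_3 with N^3 v_3 = 0 but N^2 v_3 ≠ 0; then v_{j-1} := N · v_j for j = 3, …, 2.

Pick v_3 = (1, 0, 0)ᵀ.
Then v_2 = N · v_3 = (0, -2, 3)ᵀ.
Then v_1 = N · v_2 = (-1, 3, -4)ᵀ.

Sanity check: (A − (-1)·I) v_1 = (0, 0, 0)ᵀ = 0. ✓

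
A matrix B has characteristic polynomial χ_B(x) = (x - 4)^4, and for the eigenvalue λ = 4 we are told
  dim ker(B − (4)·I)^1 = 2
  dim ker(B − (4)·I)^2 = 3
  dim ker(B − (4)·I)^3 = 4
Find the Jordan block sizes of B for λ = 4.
Block sizes for λ = 4: [3, 1]

From the dimensions of kernels of powers, the number of Jordan blocks of size at least j is d_j − d_{j−1} where d_j = dim ker(N^j) (with d_0 = 0). Computing the differences gives [2, 1, 1].
The number of blocks of size exactly k is (#blocks of size ≥ k) − (#blocks of size ≥ k + 1), so the partition is: 1 block(s) of size 1, 1 block(s) of size 3.
In nonincreasing order the block sizes are [3, 1].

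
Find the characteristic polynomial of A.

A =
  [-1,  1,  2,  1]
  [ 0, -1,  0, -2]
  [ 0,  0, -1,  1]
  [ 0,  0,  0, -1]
x^4 + 4*x^3 + 6*x^2 + 4*x + 1

Expanding det(x·I − A) (e.g. by cofactor expansion or by noting that A is similar to its Jordan form J, which has the same characteristic polynomial as A) gives
  χ_A(x) = x^4 + 4*x^3 + 6*x^2 + 4*x + 1
which factors as (x + 1)^4. The eigenvalues (with algebraic multiplicities) are λ = -1 with multiplicity 4.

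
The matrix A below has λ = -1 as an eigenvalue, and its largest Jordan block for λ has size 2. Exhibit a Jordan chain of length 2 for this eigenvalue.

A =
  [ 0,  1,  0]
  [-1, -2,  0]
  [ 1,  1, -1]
A Jordan chain for λ = -1 of length 2:
v_1 = (1, -1, 1)ᵀ
v_2 = (1, 0, 0)ᵀ

Let N = A − (-1)·I. We want v_2 with N^2 v_2 = 0 but N^1 v_2 ≠ 0; then v_{j-1} := N · v_j for j = 2, …, 2.

Pick v_2 = (1, 0, 0)ᵀ.
Then v_1 = N · v_2 = (1, -1, 1)ᵀ.

Sanity check: (A − (-1)·I) v_1 = (0, 0, 0)ᵀ = 0. ✓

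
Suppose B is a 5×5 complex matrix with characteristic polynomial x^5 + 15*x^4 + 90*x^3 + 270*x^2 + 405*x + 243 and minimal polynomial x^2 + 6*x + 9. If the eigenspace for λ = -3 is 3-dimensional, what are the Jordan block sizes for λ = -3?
Block sizes for λ = -3: [2, 2, 1]

Step 1 — from the characteristic polynomial, algebraic multiplicity of λ = -3 is 5. From dim ker(B − (-3)·I) = 3, there are exactly 3 Jordan blocks for λ = -3.
Step 2 — from the minimal polynomial, the factor (x + 3)^2 tells us the largest block for λ = -3 has size 2.
Step 3 — with total size 5, 3 blocks, and largest block 2, the block sizes (in nonincreasing order) are [2, 2, 1].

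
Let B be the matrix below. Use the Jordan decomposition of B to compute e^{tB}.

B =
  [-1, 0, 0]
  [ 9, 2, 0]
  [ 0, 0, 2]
e^{tB} =
  [exp(-t), 0, 0]
  [3*exp(2*t) - 3*exp(-t), exp(2*t), 0]
  [0, 0, exp(2*t)]

Strategy: write B = P · J · P⁻¹ where J is a Jordan canonical form, so e^{tB} = P · e^{tJ} · P⁻¹, and e^{tJ} can be computed block-by-block.

B has Jordan form
J =
  [-1, 0, 0]
  [ 0, 2, 0]
  [ 0, 0, 2]
(up to reordering of blocks).

Per-block formulas:
  For a 1×1 block at λ = -1: exp(t · [-1]) = [e^(-1t)].
  For a 1×1 block at λ = 2: exp(t · [2]) = [e^(2t)].

After assembling e^{tJ} and conjugating by P, we get:

e^{tB} =
  [exp(-t), 0, 0]
  [3*exp(2*t) - 3*exp(-t), exp(2*t), 0]
  [0, 0, exp(2*t)]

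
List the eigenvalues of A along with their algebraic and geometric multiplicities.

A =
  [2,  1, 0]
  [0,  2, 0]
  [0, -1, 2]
λ = 2: alg = 3, geom = 2

Step 1 — factor the characteristic polynomial to read off the algebraic multiplicities:
  χ_A(x) = (x - 2)^3

Step 2 — compute geometric multiplicities via the rank-nullity identity g(λ) = n − rank(A − λI):
  rank(A − (2)·I) = 1, so dim ker(A − (2)·I) = n − 1 = 2

Summary:
  λ = 2: algebraic multiplicity = 3, geometric multiplicity = 2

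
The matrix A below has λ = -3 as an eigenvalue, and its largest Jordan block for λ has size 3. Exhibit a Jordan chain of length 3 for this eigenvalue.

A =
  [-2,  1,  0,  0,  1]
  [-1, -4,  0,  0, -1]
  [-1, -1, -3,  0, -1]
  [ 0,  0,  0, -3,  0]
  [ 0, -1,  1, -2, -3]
A Jordan chain for λ = -3 of length 3:
v_1 = (-1, 1, 1, 0, 0)ᵀ
v_2 = (1, -1, -1, 0, -1)ᵀ
v_3 = (0, 1, 0, 0, 0)ᵀ

Let N = A − (-3)·I. We want v_3 with N^3 v_3 = 0 but N^2 v_3 ≠ 0; then v_{j-1} := N · v_j for j = 3, …, 2.

Pick v_3 = (0, 1, 0, 0, 0)ᵀ.
Then v_2 = N · v_3 = (1, -1, -1, 0, -1)ᵀ.
Then v_1 = N · v_2 = (-1, 1, 1, 0, 0)ᵀ.

Sanity check: (A − (-3)·I) v_1 = (0, 0, 0, 0, 0)ᵀ = 0. ✓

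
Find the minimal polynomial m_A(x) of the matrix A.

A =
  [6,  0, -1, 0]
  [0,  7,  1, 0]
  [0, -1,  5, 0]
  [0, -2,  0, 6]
x^3 - 18*x^2 + 108*x - 216

The characteristic polynomial is χ_A(x) = (x - 6)^4, so the eigenvalues are known. The minimal polynomial is
  m_A(x) = Π_λ (x − λ)^{k_λ}
where k_λ is the size of the *largest* Jordan block for λ (equivalently, the smallest k with (A − λI)^k v = 0 for every generalised eigenvector v of λ).

  λ = 6: largest Jordan block has size 3, contributing (x − 6)^3

So m_A(x) = (x - 6)^3 = x^3 - 18*x^2 + 108*x - 216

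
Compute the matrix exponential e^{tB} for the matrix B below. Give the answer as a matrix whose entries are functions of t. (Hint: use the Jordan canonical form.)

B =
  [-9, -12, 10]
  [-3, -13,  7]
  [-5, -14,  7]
e^{tB} =
  [t^2*exp(-5*t) - 4*t*exp(-5*t) + exp(-5*t), 2*t^2*exp(-5*t) - 12*t*exp(-5*t), -2*t^2*exp(-5*t) + 10*t*exp(-5*t)]
  [t^2*exp(-5*t)/2 - 3*t*exp(-5*t), t^2*exp(-5*t) - 8*t*exp(-5*t) + exp(-5*t), -t^2*exp(-5*t) + 7*t*exp(-5*t)]
  [t^2*exp(-5*t) - 5*t*exp(-5*t), 2*t^2*exp(-5*t) - 14*t*exp(-5*t), -2*t^2*exp(-5*t) + 12*t*exp(-5*t) + exp(-5*t)]

Strategy: write B = P · J · P⁻¹ where J is a Jordan canonical form, so e^{tB} = P · e^{tJ} · P⁻¹, and e^{tJ} can be computed block-by-block.

B has Jordan form
J =
  [-5,  1,  0]
  [ 0, -5,  1]
  [ 0,  0, -5]
(up to reordering of blocks).

Per-block formulas:
  For a 3×3 Jordan block J_3(-5): exp(t · J_3(-5)) = e^(-5t)·(I + t·N + (t^2/2)·N^2), where N is the 3×3 nilpotent shift.

After assembling e^{tJ} and conjugating by P, we get:

e^{tB} =
  [t^2*exp(-5*t) - 4*t*exp(-5*t) + exp(-5*t), 2*t^2*exp(-5*t) - 12*t*exp(-5*t), -2*t^2*exp(-5*t) + 10*t*exp(-5*t)]
  [t^2*exp(-5*t)/2 - 3*t*exp(-5*t), t^2*exp(-5*t) - 8*t*exp(-5*t) + exp(-5*t), -t^2*exp(-5*t) + 7*t*exp(-5*t)]
  [t^2*exp(-5*t) - 5*t*exp(-5*t), 2*t^2*exp(-5*t) - 14*t*exp(-5*t), -2*t^2*exp(-5*t) + 12*t*exp(-5*t) + exp(-5*t)]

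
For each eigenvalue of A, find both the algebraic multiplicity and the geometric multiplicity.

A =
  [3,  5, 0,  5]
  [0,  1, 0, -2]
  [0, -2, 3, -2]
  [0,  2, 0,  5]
λ = 3: alg = 4, geom = 3

Step 1 — factor the characteristic polynomial to read off the algebraic multiplicities:
  χ_A(x) = (x - 3)^4

Step 2 — compute geometric multiplicities via the rank-nullity identity g(λ) = n − rank(A − λI):
  rank(A − (3)·I) = 1, so dim ker(A − (3)·I) = n − 1 = 3

Summary:
  λ = 3: algebraic multiplicity = 4, geometric multiplicity = 3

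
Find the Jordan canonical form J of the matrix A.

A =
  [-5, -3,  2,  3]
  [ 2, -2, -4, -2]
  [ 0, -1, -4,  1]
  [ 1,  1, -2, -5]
J_3(-4) ⊕ J_1(-4)

The characteristic polynomial is
  det(x·I − A) = x^4 + 16*x^3 + 96*x^2 + 256*x + 256 = (x + 4)^4

Eigenvalues and multiplicities (the geometric multiplicity of λ is n − rank(A − λI), which equals the number of Jordan blocks for λ):
  λ = -4: algebraic multiplicity = 4, geometric multiplicity = 2

Determining the block sizes for each eigenvalue:
  λ = -4: with am = 4 and gm = 2, the partition is not yet determined (e.g. several partitions of 4 into 2 parts exist). Let N = A − (-4)·I. Computing rank(N^1) = 2, rank(N^2) = 1, rank(N^3) = 0; the number of blocks of size ≥ j is rank(N^{j−1}) − rank(N^j), giving [2, 1, 1]. So we have 1 block(s) of size 3, 1 block(s) of size 1 → block sizes [3, 1]

Assembling the blocks gives a Jordan form
J =
  [-4,  1,  0,  0]
  [ 0, -4,  1,  0]
  [ 0,  0, -4,  0]
  [ 0,  0,  0, -4]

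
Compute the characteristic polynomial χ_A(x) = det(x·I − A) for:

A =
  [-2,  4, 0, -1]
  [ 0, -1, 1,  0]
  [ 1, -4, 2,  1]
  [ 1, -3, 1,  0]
x^4 + x^3

Expanding det(x·I − A) (e.g. by cofactor expansion or by noting that A is similar to its Jordan form J, which has the same characteristic polynomial as A) gives
  χ_A(x) = x^4 + x^3
which factors as x^3*(x + 1). The eigenvalues (with algebraic multiplicities) are λ = -1 with multiplicity 1, λ = 0 with multiplicity 3.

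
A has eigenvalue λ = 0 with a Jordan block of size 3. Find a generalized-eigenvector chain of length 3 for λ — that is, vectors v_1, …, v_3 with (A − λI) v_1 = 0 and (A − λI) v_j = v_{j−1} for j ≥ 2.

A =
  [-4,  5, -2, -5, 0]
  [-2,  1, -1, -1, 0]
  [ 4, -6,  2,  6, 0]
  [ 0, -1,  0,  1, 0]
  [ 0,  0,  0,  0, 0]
A Jordan chain for λ = 0 of length 3:
v_1 = (-2, 2, 4, 2, 0)ᵀ
v_2 = (-4, -2, 4, 0, 0)ᵀ
v_3 = (1, 0, 0, 0, 0)ᵀ

Let N = A − (0)·I. We want v_3 with N^3 v_3 = 0 but N^2 v_3 ≠ 0; then v_{j-1} := N · v_j for j = 3, …, 2.

Pick v_3 = (1, 0, 0, 0, 0)ᵀ.
Then v_2 = N · v_3 = (-4, -2, 4, 0, 0)ᵀ.
Then v_1 = N · v_2 = (-2, 2, 4, 2, 0)ᵀ.

Sanity check: (A − (0)·I) v_1 = (0, 0, 0, 0, 0)ᵀ = 0. ✓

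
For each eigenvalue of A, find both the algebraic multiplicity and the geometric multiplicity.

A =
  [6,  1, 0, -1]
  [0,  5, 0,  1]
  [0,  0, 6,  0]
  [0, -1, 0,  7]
λ = 6: alg = 4, geom = 3

Step 1 — factor the characteristic polynomial to read off the algebraic multiplicities:
  χ_A(x) = (x - 6)^4

Step 2 — compute geometric multiplicities via the rank-nullity identity g(λ) = n − rank(A − λI):
  rank(A − (6)·I) = 1, so dim ker(A − (6)·I) = n − 1 = 3

Summary:
  λ = 6: algebraic multiplicity = 4, geometric multiplicity = 3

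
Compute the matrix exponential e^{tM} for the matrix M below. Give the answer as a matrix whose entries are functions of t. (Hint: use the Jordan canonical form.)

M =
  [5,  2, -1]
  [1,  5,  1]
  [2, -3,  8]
e^{tM} =
  [t^2*exp(6*t)/2 - t*exp(6*t) + exp(6*t), -t^2*exp(6*t)/2 + 2*t*exp(6*t), t^2*exp(6*t)/2 - t*exp(6*t)]
  [t*exp(6*t), -t*exp(6*t) + exp(6*t), t*exp(6*t)]
  [-t^2*exp(6*t)/2 + 2*t*exp(6*t), t^2*exp(6*t)/2 - 3*t*exp(6*t), -t^2*exp(6*t)/2 + 2*t*exp(6*t) + exp(6*t)]

Strategy: write M = P · J · P⁻¹ where J is a Jordan canonical form, so e^{tM} = P · e^{tJ} · P⁻¹, and e^{tJ} can be computed block-by-block.

M has Jordan form
J =
  [6, 1, 0]
  [0, 6, 1]
  [0, 0, 6]
(up to reordering of blocks).

Per-block formulas:
  For a 3×3 Jordan block J_3(6): exp(t · J_3(6)) = e^(6t)·(I + t·N + (t^2/2)·N^2), where N is the 3×3 nilpotent shift.

After assembling e^{tJ} and conjugating by P, we get:

e^{tM} =
  [t^2*exp(6*t)/2 - t*exp(6*t) + exp(6*t), -t^2*exp(6*t)/2 + 2*t*exp(6*t), t^2*exp(6*t)/2 - t*exp(6*t)]
  [t*exp(6*t), -t*exp(6*t) + exp(6*t), t*exp(6*t)]
  [-t^2*exp(6*t)/2 + 2*t*exp(6*t), t^2*exp(6*t)/2 - 3*t*exp(6*t), -t^2*exp(6*t)/2 + 2*t*exp(6*t) + exp(6*t)]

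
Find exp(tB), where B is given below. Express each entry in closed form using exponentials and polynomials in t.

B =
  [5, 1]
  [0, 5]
e^{tB} =
  [exp(5*t), t*exp(5*t)]
  [0, exp(5*t)]

Strategy: write B = P · J · P⁻¹ where J is a Jordan canonical form, so e^{tB} = P · e^{tJ} · P⁻¹, and e^{tJ} can be computed block-by-block.

B has Jordan form
J =
  [5, 1]
  [0, 5]
(up to reordering of blocks).

Per-block formulas:
  For a 2×2 Jordan block J_2(5): exp(t · J_2(5)) = e^(5t)·(I + t·N), where N is the 2×2 nilpotent shift.

After assembling e^{tJ} and conjugating by P, we get:

e^{tB} =
  [exp(5*t), t*exp(5*t)]
  [0, exp(5*t)]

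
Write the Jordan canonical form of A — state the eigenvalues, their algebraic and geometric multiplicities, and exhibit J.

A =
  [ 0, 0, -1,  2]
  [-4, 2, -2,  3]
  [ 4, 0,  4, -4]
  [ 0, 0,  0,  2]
J_2(2) ⊕ J_2(2)

The characteristic polynomial is
  det(x·I − A) = x^4 - 8*x^3 + 24*x^2 - 32*x + 16 = (x - 2)^4

Eigenvalues and multiplicities (the geometric multiplicity of λ is n − rank(A − λI), which equals the number of Jordan blocks for λ):
  λ = 2: algebraic multiplicity = 4, geometric multiplicity = 2

Determining the block sizes for each eigenvalue:
  λ = 2: with am = 4 and gm = 2, the partition is not yet determined (e.g. several partitions of 4 into 2 parts exist). Let N = A − (2)·I. Computing rank(N^1) = 2, rank(N^2) = 0; the number of blocks of size ≥ j is rank(N^{j−1}) − rank(N^j), giving [2, 2]. So we have 2 block(s) of size 2 → block sizes [2, 2]

Assembling the blocks gives a Jordan form
J =
  [2, 1, 0, 0]
  [0, 2, 0, 0]
  [0, 0, 2, 1]
  [0, 0, 0, 2]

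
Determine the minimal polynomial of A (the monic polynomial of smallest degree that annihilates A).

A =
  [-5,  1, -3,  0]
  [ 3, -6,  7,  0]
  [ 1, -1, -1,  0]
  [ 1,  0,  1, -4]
x^3 + 12*x^2 + 48*x + 64

The characteristic polynomial is χ_A(x) = (x + 4)^4, so the eigenvalues are known. The minimal polynomial is
  m_A(x) = Π_λ (x − λ)^{k_λ}
where k_λ is the size of the *largest* Jordan block for λ (equivalently, the smallest k with (A − λI)^k v = 0 for every generalised eigenvector v of λ).

  λ = -4: largest Jordan block has size 3, contributing (x + 4)^3

So m_A(x) = (x + 4)^3 = x^3 + 12*x^2 + 48*x + 64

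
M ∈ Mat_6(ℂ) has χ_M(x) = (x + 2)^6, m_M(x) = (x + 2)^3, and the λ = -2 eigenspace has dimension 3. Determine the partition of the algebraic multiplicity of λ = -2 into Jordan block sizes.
Block sizes for λ = -2: [3, 2, 1]

Step 1 — from the characteristic polynomial, algebraic multiplicity of λ = -2 is 6. From dim ker(M − (-2)·I) = 3, there are exactly 3 Jordan blocks for λ = -2.
Step 2 — from the minimal polynomial, the factor (x + 2)^3 tells us the largest block for λ = -2 has size 3.
Step 3 — with total size 6, 3 blocks, and largest block 3, the block sizes (in nonincreasing order) are [3, 2, 1].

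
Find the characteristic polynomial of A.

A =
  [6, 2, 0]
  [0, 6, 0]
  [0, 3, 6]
x^3 - 18*x^2 + 108*x - 216

Expanding det(x·I − A) (e.g. by cofactor expansion or by noting that A is similar to its Jordan form J, which has the same characteristic polynomial as A) gives
  χ_A(x) = x^3 - 18*x^2 + 108*x - 216
which factors as (x - 6)^3. The eigenvalues (with algebraic multiplicities) are λ = 6 with multiplicity 3.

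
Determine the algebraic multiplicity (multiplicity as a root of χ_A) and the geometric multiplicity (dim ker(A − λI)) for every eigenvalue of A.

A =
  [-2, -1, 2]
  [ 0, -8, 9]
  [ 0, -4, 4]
λ = -2: alg = 3, geom = 1

Step 1 — factor the characteristic polynomial to read off the algebraic multiplicities:
  χ_A(x) = (x + 2)^3

Step 2 — compute geometric multiplicities via the rank-nullity identity g(λ) = n − rank(A − λI):
  rank(A − (-2)·I) = 2, so dim ker(A − (-2)·I) = n − 2 = 1

Summary:
  λ = -2: algebraic multiplicity = 3, geometric multiplicity = 1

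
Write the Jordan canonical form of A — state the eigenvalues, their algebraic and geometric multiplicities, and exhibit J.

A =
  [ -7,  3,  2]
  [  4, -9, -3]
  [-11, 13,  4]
J_3(-4)

The characteristic polynomial is
  det(x·I − A) = x^3 + 12*x^2 + 48*x + 64 = (x + 4)^3

Eigenvalues and multiplicities (the geometric multiplicity of λ is n − rank(A − λI), which equals the number of Jordan blocks for λ):
  λ = -4: algebraic multiplicity = 3, geometric multiplicity = 1

Determining the block sizes for each eigenvalue:
  λ = -4: one block (gm = 1), so the single block has size am = 3 → block sizes [3]

Assembling the blocks gives a Jordan form
J =
  [-4,  1,  0]
  [ 0, -4,  1]
  [ 0,  0, -4]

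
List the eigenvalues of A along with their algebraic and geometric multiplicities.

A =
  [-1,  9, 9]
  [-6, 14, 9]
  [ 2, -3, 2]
λ = 5: alg = 3, geom = 2

Step 1 — factor the characteristic polynomial to read off the algebraic multiplicities:
  χ_A(x) = (x - 5)^3

Step 2 — compute geometric multiplicities via the rank-nullity identity g(λ) = n − rank(A − λI):
  rank(A − (5)·I) = 1, so dim ker(A − (5)·I) = n − 1 = 2

Summary:
  λ = 5: algebraic multiplicity = 3, geometric multiplicity = 2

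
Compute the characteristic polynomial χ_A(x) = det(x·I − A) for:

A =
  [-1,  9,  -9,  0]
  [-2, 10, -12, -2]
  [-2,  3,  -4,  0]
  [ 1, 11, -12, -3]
x^4 - 2*x^3 - 3*x^2 + 4*x + 4

Expanding det(x·I − A) (e.g. by cofactor expansion or by noting that A is similar to its Jordan form J, which has the same characteristic polynomial as A) gives
  χ_A(x) = x^4 - 2*x^3 - 3*x^2 + 4*x + 4
which factors as (x - 2)^2*(x + 1)^2. The eigenvalues (with algebraic multiplicities) are λ = -1 with multiplicity 2, λ = 2 with multiplicity 2.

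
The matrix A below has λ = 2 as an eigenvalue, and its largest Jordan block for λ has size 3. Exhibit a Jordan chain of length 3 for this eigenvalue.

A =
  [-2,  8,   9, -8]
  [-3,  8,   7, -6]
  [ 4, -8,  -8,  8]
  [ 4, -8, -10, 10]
A Jordan chain for λ = 2 of length 3:
v_1 = (-4, -2, 0, 0)ᵀ
v_2 = (-4, -3, 4, 4)ᵀ
v_3 = (1, 0, 0, 0)ᵀ

Let N = A − (2)·I. We want v_3 with N^3 v_3 = 0 but N^2 v_3 ≠ 0; then v_{j-1} := N · v_j for j = 3, …, 2.

Pick v_3 = (1, 0, 0, 0)ᵀ.
Then v_2 = N · v_3 = (-4, -3, 4, 4)ᵀ.
Then v_1 = N · v_2 = (-4, -2, 0, 0)ᵀ.

Sanity check: (A − (2)·I) v_1 = (0, 0, 0, 0)ᵀ = 0. ✓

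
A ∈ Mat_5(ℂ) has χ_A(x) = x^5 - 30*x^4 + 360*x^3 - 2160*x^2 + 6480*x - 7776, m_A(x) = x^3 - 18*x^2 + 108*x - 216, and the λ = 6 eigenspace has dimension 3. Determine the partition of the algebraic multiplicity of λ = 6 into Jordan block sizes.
Block sizes for λ = 6: [3, 1, 1]

Step 1 — from the characteristic polynomial, algebraic multiplicity of λ = 6 is 5. From dim ker(A − (6)·I) = 3, there are exactly 3 Jordan blocks for λ = 6.
Step 2 — from the minimal polynomial, the factor (x − 6)^3 tells us the largest block for λ = 6 has size 3.
Step 3 — with total size 5, 3 blocks, and largest block 3, the block sizes (in nonincreasing order) are [3, 1, 1].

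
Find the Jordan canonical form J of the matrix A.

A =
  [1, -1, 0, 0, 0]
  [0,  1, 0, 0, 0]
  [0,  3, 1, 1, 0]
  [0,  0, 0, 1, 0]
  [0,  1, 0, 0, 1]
J_2(1) ⊕ J_2(1) ⊕ J_1(1)

The characteristic polynomial is
  det(x·I − A) = x^5 - 5*x^4 + 10*x^3 - 10*x^2 + 5*x - 1 = (x - 1)^5

Eigenvalues and multiplicities (the geometric multiplicity of λ is n − rank(A − λI), which equals the number of Jordan blocks for λ):
  λ = 1: algebraic multiplicity = 5, geometric multiplicity = 3

Determining the block sizes for each eigenvalue:
  λ = 1: with am = 5 and gm = 3, the partition is not yet determined (e.g. several partitions of 5 into 3 parts exist). Let N = A − (1)·I. Computing rank(N^1) = 2, rank(N^2) = 0; the number of blocks of size ≥ j is rank(N^{j−1}) − rank(N^j), giving [3, 2]. So we have 2 block(s) of size 2, 1 block(s) of size 1 → block sizes [2, 2, 1]

Assembling the blocks gives a Jordan form
J =
  [1, 1, 0, 0, 0]
  [0, 1, 0, 0, 0]
  [0, 0, 1, 1, 0]
  [0, 0, 0, 1, 0]
  [0, 0, 0, 0, 1]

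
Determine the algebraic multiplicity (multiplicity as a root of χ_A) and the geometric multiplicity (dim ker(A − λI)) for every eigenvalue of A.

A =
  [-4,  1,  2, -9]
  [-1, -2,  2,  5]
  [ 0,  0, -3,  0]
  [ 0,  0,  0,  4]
λ = -3: alg = 3, geom = 2; λ = 4: alg = 1, geom = 1

Step 1 — factor the characteristic polynomial to read off the algebraic multiplicities:
  χ_A(x) = (x - 4)*(x + 3)^3

Step 2 — compute geometric multiplicities via the rank-nullity identity g(λ) = n − rank(A − λI):
  rank(A − (-3)·I) = 2, so dim ker(A − (-3)·I) = n − 2 = 2
  rank(A − (4)·I) = 3, so dim ker(A − (4)·I) = n − 3 = 1

Summary:
  λ = -3: algebraic multiplicity = 3, geometric multiplicity = 2
  λ = 4: algebraic multiplicity = 1, geometric multiplicity = 1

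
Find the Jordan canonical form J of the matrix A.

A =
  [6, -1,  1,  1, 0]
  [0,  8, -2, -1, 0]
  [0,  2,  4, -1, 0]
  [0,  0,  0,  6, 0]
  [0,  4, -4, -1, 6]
J_2(6) ⊕ J_2(6) ⊕ J_1(6)

The characteristic polynomial is
  det(x·I − A) = x^5 - 30*x^4 + 360*x^3 - 2160*x^2 + 6480*x - 7776 = (x - 6)^5

Eigenvalues and multiplicities (the geometric multiplicity of λ is n − rank(A − λI), which equals the number of Jordan blocks for λ):
  λ = 6: algebraic multiplicity = 5, geometric multiplicity = 3

Determining the block sizes for each eigenvalue:
  λ = 6: with am = 5 and gm = 3, the partition is not yet determined (e.g. several partitions of 5 into 3 parts exist). Let N = A − (6)·I. Computing rank(N^1) = 2, rank(N^2) = 0; the number of blocks of size ≥ j is rank(N^{j−1}) − rank(N^j), giving [3, 2]. So we have 2 block(s) of size 2, 1 block(s) of size 1 → block sizes [2, 2, 1]

Assembling the blocks gives a Jordan form
J =
  [6, 1, 0, 0, 0]
  [0, 6, 0, 0, 0]
  [0, 0, 6, 1, 0]
  [0, 0, 0, 6, 0]
  [0, 0, 0, 0, 6]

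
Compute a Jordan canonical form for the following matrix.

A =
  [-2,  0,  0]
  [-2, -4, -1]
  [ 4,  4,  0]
J_2(-2) ⊕ J_1(-2)

The characteristic polynomial is
  det(x·I − A) = x^3 + 6*x^2 + 12*x + 8 = (x + 2)^3

Eigenvalues and multiplicities (the geometric multiplicity of λ is n − rank(A − λI), which equals the number of Jordan blocks for λ):
  λ = -2: algebraic multiplicity = 3, geometric multiplicity = 2

Determining the block sizes for each eigenvalue:
  λ = -2: 2 blocks summing to 3 forces exactly one block of size 2 and the rest size 1 → block sizes [2, 1]

Assembling the blocks gives a Jordan form
J =
  [-2,  1,  0]
  [ 0, -2,  0]
  [ 0,  0, -2]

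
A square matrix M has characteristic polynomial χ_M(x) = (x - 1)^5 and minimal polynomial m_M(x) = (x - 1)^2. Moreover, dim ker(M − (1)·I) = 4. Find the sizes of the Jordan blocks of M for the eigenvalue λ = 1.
Block sizes for λ = 1: [2, 1, 1, 1]

Step 1 — from the characteristic polynomial, algebraic multiplicity of λ = 1 is 5. From dim ker(M − (1)·I) = 4, there are exactly 4 Jordan blocks for λ = 1.
Step 2 — from the minimal polynomial, the factor (x − 1)^2 tells us the largest block for λ = 1 has size 2.
Step 3 — with total size 5, 4 blocks, and largest block 2, the block sizes (in nonincreasing order) are [2, 1, 1, 1].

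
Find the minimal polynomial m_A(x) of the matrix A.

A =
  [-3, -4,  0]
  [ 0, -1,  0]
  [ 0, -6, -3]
x^2 + 4*x + 3

The characteristic polynomial is χ_A(x) = (x + 1)*(x + 3)^2, so the eigenvalues are known. The minimal polynomial is
  m_A(x) = Π_λ (x − λ)^{k_λ}
where k_λ is the size of the *largest* Jordan block for λ (equivalently, the smallest k with (A − λI)^k v = 0 for every generalised eigenvector v of λ).

  λ = -3: largest Jordan block has size 1, contributing (x + 3)
  λ = -1: largest Jordan block has size 1, contributing (x + 1)

So m_A(x) = (x + 1)*(x + 3) = x^2 + 4*x + 3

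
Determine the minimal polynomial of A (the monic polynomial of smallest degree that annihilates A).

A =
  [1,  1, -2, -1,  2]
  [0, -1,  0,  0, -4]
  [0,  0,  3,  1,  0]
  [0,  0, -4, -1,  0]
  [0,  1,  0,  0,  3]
x^2 - 2*x + 1

The characteristic polynomial is χ_A(x) = (x - 1)^5, so the eigenvalues are known. The minimal polynomial is
  m_A(x) = Π_λ (x − λ)^{k_λ}
where k_λ is the size of the *largest* Jordan block for λ (equivalently, the smallest k with (A − λI)^k v = 0 for every generalised eigenvector v of λ).

  λ = 1: largest Jordan block has size 2, contributing (x − 1)^2

So m_A(x) = (x - 1)^2 = x^2 - 2*x + 1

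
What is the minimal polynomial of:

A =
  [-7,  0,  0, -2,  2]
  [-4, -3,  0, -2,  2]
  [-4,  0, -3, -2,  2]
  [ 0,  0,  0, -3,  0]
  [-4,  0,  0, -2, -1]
x^2 + 8*x + 15

The characteristic polynomial is χ_A(x) = (x + 3)^4*(x + 5), so the eigenvalues are known. The minimal polynomial is
  m_A(x) = Π_λ (x − λ)^{k_λ}
where k_λ is the size of the *largest* Jordan block for λ (equivalently, the smallest k with (A − λI)^k v = 0 for every generalised eigenvector v of λ).

  λ = -5: largest Jordan block has size 1, contributing (x + 5)
  λ = -3: largest Jordan block has size 1, contributing (x + 3)

So m_A(x) = (x + 3)*(x + 5) = x^2 + 8*x + 15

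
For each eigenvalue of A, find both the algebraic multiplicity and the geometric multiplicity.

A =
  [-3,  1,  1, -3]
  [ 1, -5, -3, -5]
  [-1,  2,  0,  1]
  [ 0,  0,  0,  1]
λ = -3: alg = 2, geom = 1; λ = -2: alg = 1, geom = 1; λ = 1: alg = 1, geom = 1

Step 1 — factor the characteristic polynomial to read off the algebraic multiplicities:
  χ_A(x) = (x - 1)*(x + 2)*(x + 3)^2

Step 2 — compute geometric multiplicities via the rank-nullity identity g(λ) = n − rank(A − λI):
  rank(A − (-3)·I) = 3, so dim ker(A − (-3)·I) = n − 3 = 1
  rank(A − (-2)·I) = 3, so dim ker(A − (-2)·I) = n − 3 = 1
  rank(A − (1)·I) = 3, so dim ker(A − (1)·I) = n − 3 = 1

Summary:
  λ = -3: algebraic multiplicity = 2, geometric multiplicity = 1
  λ = -2: algebraic multiplicity = 1, geometric multiplicity = 1
  λ = 1: algebraic multiplicity = 1, geometric multiplicity = 1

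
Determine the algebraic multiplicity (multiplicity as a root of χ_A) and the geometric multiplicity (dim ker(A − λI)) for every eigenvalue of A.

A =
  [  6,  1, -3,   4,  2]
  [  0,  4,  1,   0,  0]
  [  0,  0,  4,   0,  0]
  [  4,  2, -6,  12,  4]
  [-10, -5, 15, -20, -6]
λ = 4: alg = 5, geom = 3

Step 1 — factor the characteristic polynomial to read off the algebraic multiplicities:
  χ_A(x) = (x - 4)^5

Step 2 — compute geometric multiplicities via the rank-nullity identity g(λ) = n − rank(A − λI):
  rank(A − (4)·I) = 2, so dim ker(A − (4)·I) = n − 2 = 3

Summary:
  λ = 4: algebraic multiplicity = 5, geometric multiplicity = 3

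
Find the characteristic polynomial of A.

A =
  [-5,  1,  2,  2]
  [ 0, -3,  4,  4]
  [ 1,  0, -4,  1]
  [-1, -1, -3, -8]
x^4 + 20*x^3 + 150*x^2 + 500*x + 625

Expanding det(x·I − A) (e.g. by cofactor expansion or by noting that A is similar to its Jordan form J, which has the same characteristic polynomial as A) gives
  χ_A(x) = x^4 + 20*x^3 + 150*x^2 + 500*x + 625
which factors as (x + 5)^4. The eigenvalues (with algebraic multiplicities) are λ = -5 with multiplicity 4.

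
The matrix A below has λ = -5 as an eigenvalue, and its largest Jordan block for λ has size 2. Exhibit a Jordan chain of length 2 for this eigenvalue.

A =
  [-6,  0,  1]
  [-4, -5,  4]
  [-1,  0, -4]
A Jordan chain for λ = -5 of length 2:
v_1 = (-1, -4, -1)ᵀ
v_2 = (1, 0, 0)ᵀ

Let N = A − (-5)·I. We want v_2 with N^2 v_2 = 0 but N^1 v_2 ≠ 0; then v_{j-1} := N · v_j for j = 2, …, 2.

Pick v_2 = (1, 0, 0)ᵀ.
Then v_1 = N · v_2 = (-1, -4, -1)ᵀ.

Sanity check: (A − (-5)·I) v_1 = (0, 0, 0)ᵀ = 0. ✓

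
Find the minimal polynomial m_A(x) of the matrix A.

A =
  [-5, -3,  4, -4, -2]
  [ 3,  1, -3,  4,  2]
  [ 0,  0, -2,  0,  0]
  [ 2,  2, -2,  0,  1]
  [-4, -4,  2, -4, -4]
x^3 + 6*x^2 + 12*x + 8

The characteristic polynomial is χ_A(x) = (x + 2)^5, so the eigenvalues are known. The minimal polynomial is
  m_A(x) = Π_λ (x − λ)^{k_λ}
where k_λ is the size of the *largest* Jordan block for λ (equivalently, the smallest k with (A − λI)^k v = 0 for every generalised eigenvector v of λ).

  λ = -2: largest Jordan block has size 3, contributing (x + 2)^3

So m_A(x) = (x + 2)^3 = x^3 + 6*x^2 + 12*x + 8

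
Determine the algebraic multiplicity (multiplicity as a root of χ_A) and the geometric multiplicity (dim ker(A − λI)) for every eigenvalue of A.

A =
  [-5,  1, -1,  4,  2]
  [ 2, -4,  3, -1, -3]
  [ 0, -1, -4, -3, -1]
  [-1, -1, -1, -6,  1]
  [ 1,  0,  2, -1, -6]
λ = -5: alg = 5, geom = 2

Step 1 — factor the characteristic polynomial to read off the algebraic multiplicities:
  χ_A(x) = (x + 5)^5

Step 2 — compute geometric multiplicities via the rank-nullity identity g(λ) = n − rank(A − λI):
  rank(A − (-5)·I) = 3, so dim ker(A − (-5)·I) = n − 3 = 2

Summary:
  λ = -5: algebraic multiplicity = 5, geometric multiplicity = 2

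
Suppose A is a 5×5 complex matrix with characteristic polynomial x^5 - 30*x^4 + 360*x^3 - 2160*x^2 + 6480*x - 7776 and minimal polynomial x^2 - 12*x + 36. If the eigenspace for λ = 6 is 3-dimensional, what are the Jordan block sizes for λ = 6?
Block sizes for λ = 6: [2, 2, 1]

Step 1 — from the characteristic polynomial, algebraic multiplicity of λ = 6 is 5. From dim ker(A − (6)·I) = 3, there are exactly 3 Jordan blocks for λ = 6.
Step 2 — from the minimal polynomial, the factor (x − 6)^2 tells us the largest block for λ = 6 has size 2.
Step 3 — with total size 5, 3 blocks, and largest block 2, the block sizes (in nonincreasing order) are [2, 2, 1].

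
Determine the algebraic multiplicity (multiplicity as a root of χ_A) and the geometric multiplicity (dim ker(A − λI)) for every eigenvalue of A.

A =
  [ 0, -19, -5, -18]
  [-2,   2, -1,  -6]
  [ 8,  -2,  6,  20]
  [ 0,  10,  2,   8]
λ = 4: alg = 4, geom = 2

Step 1 — factor the characteristic polynomial to read off the algebraic multiplicities:
  χ_A(x) = (x - 4)^4

Step 2 — compute geometric multiplicities via the rank-nullity identity g(λ) = n − rank(A − λI):
  rank(A − (4)·I) = 2, so dim ker(A − (4)·I) = n − 2 = 2

Summary:
  λ = 4: algebraic multiplicity = 4, geometric multiplicity = 2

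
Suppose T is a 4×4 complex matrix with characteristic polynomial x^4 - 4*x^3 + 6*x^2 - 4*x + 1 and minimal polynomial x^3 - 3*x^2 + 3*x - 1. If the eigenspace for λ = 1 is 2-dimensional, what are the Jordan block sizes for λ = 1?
Block sizes for λ = 1: [3, 1]

Step 1 — from the characteristic polynomial, algebraic multiplicity of λ = 1 is 4. From dim ker(T − (1)·I) = 2, there are exactly 2 Jordan blocks for λ = 1.
Step 2 — from the minimal polynomial, the factor (x − 1)^3 tells us the largest block for λ = 1 has size 3.
Step 3 — with total size 4, 2 blocks, and largest block 3, the block sizes (in nonincreasing order) are [3, 1].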